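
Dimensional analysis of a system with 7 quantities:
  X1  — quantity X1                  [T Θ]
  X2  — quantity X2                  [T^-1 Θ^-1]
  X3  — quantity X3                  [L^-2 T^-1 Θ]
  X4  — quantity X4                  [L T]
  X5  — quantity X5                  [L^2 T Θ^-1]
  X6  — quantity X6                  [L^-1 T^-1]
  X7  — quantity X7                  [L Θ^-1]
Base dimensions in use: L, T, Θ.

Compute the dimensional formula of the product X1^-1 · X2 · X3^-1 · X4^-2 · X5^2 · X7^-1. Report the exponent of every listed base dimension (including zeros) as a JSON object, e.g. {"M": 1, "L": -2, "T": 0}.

{"L": 3, "T": -1, "Θ": -4}

Dimensional matrix (L×T×Θ by X1×X2×X3×X4×X5×X6×X7):
  L: [ 0  0 -2  1  2 -1  1]
  T: [ 1 -1 -1  1  1 -1  0]
  Θ: [ 1 -1  1  0 -1  0 -1]
  [L]: (-1)·0+(1)·0+(-1)·-2+(-2)·1+(2)·2+(-1)·1 = 3
  [T]: (-1)·1+(1)·-1+(-1)·-1+(-2)·1+(2)·1+(-1)·0 = -1
  [Θ]: (-1)·1+(1)·-1+(-1)·1+(-2)·0+(2)·-1+(-1)·-1 = -4
⇒ L^3 T^-1 Θ^-4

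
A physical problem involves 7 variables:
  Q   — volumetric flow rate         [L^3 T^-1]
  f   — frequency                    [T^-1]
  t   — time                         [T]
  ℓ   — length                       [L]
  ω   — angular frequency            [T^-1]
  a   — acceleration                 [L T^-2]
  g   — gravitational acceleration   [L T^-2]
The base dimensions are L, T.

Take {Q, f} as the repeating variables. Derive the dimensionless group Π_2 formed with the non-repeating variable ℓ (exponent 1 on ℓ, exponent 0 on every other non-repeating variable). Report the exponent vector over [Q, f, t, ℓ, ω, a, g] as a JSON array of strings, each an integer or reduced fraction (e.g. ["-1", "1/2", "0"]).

["-1/3", "1/3", "0", "1", "0", "0", "0"]

Exponent matrix [L,T] × [Q,f,t,ℓ,ω,a,g]:
  L: [ 3  0  0  1  0  1  1]
  T: [-1 -1  1  0 -1 -2 -2]
Row reduction gives pivot columns Q,f; rank = 2
Pivot set = {Q,f}, free = {t,ℓ,ω,a,g}
RREF:
  r0: [   1    0    0  1/3    0  1/3  1/3]
  r1: [   0    1   -1 -1/3    1  5/3  5/3]
Fix exponent of ℓ at 1, t at 0, ω at 0, a at 0, g at 0; solve each RREF row for its pivot's exponent:
  r0: exp(Q) + (1/3)·1 = 0 ⇒ exp(Q) = -1/3
  r1: exp(f) + (-1/3)·1 = 0 ⇒ exp(f) = 1/3
Π_2 = Q^(-1/3) · f^(1/3) · ℓ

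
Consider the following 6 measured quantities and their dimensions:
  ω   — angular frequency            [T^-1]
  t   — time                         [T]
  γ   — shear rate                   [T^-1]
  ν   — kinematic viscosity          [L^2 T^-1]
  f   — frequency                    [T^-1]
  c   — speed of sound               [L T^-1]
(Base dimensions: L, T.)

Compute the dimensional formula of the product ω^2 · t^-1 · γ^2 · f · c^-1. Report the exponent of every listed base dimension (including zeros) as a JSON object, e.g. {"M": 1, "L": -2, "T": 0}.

{"L": -1, "T": -5}

Exponent matrix [L,T] × [ω,t,γ,ν,f,c]:
  L: [ 0  0  0  2  0  1]
  T: [-1  1 -1 -1 -1 -1]
  [L]: (2)·0+(-1)·0+(2)·0+(1)·0+(-1)·1 = -1
  [T]: (2)·-1+(-1)·1+(2)·-1+(1)·-1+(-1)·-1 = -5
⇒ L^-1 T^-5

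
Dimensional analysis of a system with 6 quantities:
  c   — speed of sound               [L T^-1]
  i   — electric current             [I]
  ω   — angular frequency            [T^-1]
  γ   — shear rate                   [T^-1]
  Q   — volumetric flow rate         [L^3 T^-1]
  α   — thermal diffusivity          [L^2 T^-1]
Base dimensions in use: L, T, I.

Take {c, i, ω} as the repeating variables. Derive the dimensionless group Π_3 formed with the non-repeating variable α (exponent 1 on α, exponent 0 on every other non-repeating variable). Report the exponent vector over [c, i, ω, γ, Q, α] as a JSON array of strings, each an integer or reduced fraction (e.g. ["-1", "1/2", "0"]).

Exponent matrix [L,T,I] × [c,i,ω,γ,Q,α]:
  L: [ 1  0  0  0  3  2]
  T: [-1  0 -1 -1 -1 -1]
  I: [ 0  1  0  0  0  0]
Echelon form has 3 nonzero rows (pivots: c,i,ω)
Pivot set = {c,i,ω}, free = {γ,Q,α}
RREF:
  r0: [   1    0    0    0    3    2]
  r1: [   0    1    0    0    0    0]
  r2: [   0    0    1    1   -2   -1]
Fix exponent of α at 1, γ at 0, Q at 0; solve each RREF row for its pivot's exponent:
  r0: exp(c) + (2)·1 = 0 ⇒ exp(c) = -2
  r1: exp(i) + (0)·1 = 0 ⇒ exp(i) = 0
  r2: exp(ω) + (-1)·1 = 0 ⇒ exp(ω) = 1
Π_3 = c^-2 · ω · α

["-2", "0", "1", "0", "0", "1"]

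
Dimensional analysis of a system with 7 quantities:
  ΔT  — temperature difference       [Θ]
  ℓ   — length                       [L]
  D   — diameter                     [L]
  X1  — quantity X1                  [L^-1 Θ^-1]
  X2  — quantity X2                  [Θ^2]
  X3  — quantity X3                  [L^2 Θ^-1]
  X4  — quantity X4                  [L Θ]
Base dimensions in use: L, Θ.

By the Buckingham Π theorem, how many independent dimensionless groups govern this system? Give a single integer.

5

Exponent matrix [L,Θ] × [ΔT,ℓ,D,X1,X2,X3,X4]:
  L: [ 0  1  1 -1  0  2  1]
  Θ: [ 1  0  0 -1  2 -1  1]
Row reduction gives pivot columns ΔT,ℓ; rank = 2
Π count = n − r = 7 − 2 = 5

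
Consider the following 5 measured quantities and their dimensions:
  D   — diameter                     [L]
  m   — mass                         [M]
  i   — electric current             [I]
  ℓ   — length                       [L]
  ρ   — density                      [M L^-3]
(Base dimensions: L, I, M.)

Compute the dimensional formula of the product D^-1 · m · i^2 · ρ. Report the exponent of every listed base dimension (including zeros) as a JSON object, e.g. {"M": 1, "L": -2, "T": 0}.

Dimensional matrix (L×I×M by D×m×i×ℓ×ρ):
  L: [ 1  0  0  1 -3]
  I: [ 0  0  1  0  0]
  M: [ 0  1  0  0  1]
  [L]: (-1)·1+(1)·0+(2)·0+(1)·-3 = -4
  [I]: (-1)·0+(1)·0+(2)·1+(1)·0 = 2
  [M]: (-1)·0+(1)·1+(2)·0+(1)·1 = 2
⇒ L^-4 I^2 M^2

{"L": -4, "I": 2, "M": 2}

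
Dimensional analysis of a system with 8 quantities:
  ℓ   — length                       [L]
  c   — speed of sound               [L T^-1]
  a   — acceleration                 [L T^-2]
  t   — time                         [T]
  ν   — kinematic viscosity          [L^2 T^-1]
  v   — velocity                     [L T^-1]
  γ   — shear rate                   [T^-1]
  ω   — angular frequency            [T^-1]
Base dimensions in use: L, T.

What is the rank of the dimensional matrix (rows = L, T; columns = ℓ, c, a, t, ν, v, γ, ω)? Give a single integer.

Dimensional matrix (L×T by ℓ×c×a×t×ν×v×γ×ω):
  L: [ 1  1  1  0  2  1  0  0]
  T: [ 0 -1 -2  1 -1 -1 -1 -1]
Echelon form has 2 nonzero rows (pivots: ℓ,c)

2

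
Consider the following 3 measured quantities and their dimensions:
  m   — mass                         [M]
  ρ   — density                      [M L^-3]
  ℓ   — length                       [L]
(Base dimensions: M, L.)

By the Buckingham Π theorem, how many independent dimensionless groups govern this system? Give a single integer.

1

Write exponents as rows M,L / cols m,ρ,ℓ:
  M: [ 1  1  0]
  L: [ 0 -3  1]
Row reduction gives pivot columns m,ρ; rank = 2
n=3, r=2 ⇒ 1 dimensionless group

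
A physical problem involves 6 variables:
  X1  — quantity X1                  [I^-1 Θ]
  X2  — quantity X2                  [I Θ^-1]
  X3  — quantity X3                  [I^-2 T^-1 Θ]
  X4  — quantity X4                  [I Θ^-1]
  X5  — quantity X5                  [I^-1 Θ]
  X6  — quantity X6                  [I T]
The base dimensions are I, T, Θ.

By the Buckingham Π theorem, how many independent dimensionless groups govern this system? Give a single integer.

4

Dimensional matrix (I×T×Θ by X1×X2×X3×X4×X5×X6):
  I: [-1  1 -2  1 -1  1]
  T: [ 0  0 -1  0  0  1]
  Θ: [ 1 -1  1 -1  1  0]
Row reduction gives pivot columns X1,X3; rank = 2
n=6, r=2 ⇒ 4 dimensionless groups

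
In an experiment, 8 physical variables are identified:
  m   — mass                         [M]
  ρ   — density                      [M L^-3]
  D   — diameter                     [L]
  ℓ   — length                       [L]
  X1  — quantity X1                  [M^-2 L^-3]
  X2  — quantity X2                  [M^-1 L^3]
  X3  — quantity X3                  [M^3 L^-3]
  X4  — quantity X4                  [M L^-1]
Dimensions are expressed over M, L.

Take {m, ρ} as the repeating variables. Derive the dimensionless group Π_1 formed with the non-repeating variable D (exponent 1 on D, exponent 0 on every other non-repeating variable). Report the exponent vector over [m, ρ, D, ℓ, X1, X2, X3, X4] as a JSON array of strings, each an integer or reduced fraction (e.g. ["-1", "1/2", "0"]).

["-1/3", "1/3", "1", "0", "0", "0", "0", "0"]

Dimensional matrix (M×L by m×ρ×D×ℓ×X1×X2×X3×X4):
  M: [ 1  1  0  0 -2 -1  3  1]
  L: [ 0 -3  1  1 -3  3 -3 -1]
Echelon form has 2 nonzero rows (pivots: m,ρ)
Pivot set = {m,ρ}, free = {D,ℓ,X1,X2,X3,X4}
RREF:
  r0: [   1    0  1/3  1/3   -3    0    2  2/3]
  r1: [   0    1 -1/3 -1/3    1   -1    1  1/3]
Fix exponent of D at 1, ℓ at 0, X1 at 0, X2 at 0, X3 at 0, X4 at 0; solve each RREF row for its pivot's exponent:
  r0: exp(m) + (1/3)·1 = 0 ⇒ exp(m) = -1/3
  r1: exp(ρ) + (-1/3)·1 = 0 ⇒ exp(ρ) = 1/3
Π_1 = m^(-1/3) · ρ^(1/3) · D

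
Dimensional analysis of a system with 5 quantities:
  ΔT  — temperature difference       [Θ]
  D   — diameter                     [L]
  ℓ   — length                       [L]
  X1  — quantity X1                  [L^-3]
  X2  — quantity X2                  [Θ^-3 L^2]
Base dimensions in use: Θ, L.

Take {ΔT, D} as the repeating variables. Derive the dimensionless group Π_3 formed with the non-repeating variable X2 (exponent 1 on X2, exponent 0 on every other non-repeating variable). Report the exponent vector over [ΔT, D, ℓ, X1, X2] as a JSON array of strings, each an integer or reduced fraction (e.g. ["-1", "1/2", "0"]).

Dimensional matrix (Θ×L by ΔT×D×ℓ×X1×X2):
  Θ: [ 1  0  0  0 -3]
  L: [ 0  1  1 -3  2]
Echelon form has 2 nonzero rows (pivots: ΔT,D)
Repeat: ΔT,D; free: ℓ,X1,X2
RREF:
  r0: [   1    0    0    0   -3]
  r1: [   0    1    1   -3    2]
Fix exponent of X2 at 1, ℓ at 0, X1 at 0; solve each RREF row for its pivot's exponent:
  r0: exp(ΔT) + (-3)·1 = 0 ⇒ exp(ΔT) = 3
  r1: exp(D) + (2)·1 = 0 ⇒ exp(D) = -2
Π_3 = ΔT^3 · D^-2 · X2

["3", "-2", "0", "0", "1"]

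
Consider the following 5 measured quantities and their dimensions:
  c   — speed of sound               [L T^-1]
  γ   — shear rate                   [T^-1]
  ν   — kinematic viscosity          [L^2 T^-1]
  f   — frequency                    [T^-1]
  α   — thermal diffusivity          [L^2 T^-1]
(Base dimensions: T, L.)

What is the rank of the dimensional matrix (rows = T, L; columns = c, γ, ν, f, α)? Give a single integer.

Exponent matrix [T,L] × [c,γ,ν,f,α]:
  T: [-1 -1 -1 -1 -1]
  L: [ 1  0  2  0  2]
RREF → pivots at {c,γ} ⇒ r = 2

2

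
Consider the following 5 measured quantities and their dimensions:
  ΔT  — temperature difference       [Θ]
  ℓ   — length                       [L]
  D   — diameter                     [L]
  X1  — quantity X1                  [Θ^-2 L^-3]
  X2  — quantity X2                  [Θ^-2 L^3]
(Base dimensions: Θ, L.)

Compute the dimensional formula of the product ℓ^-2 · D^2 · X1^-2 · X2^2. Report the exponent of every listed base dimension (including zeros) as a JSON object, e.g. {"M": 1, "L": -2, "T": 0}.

Exponent matrix [Θ,L] × [ΔT,ℓ,D,X1,X2]:
  Θ: [ 1  0  0 -2 -2]
  L: [ 0  1  1 -3  3]
  [Θ]: (-2)·0+(2)·0+(-2)·-2+(2)·-2 = 0
  [L]: (-2)·1+(2)·1+(-2)·-3+(2)·3 = 12
⇒ L^12

{"Θ": 0, "L": 12}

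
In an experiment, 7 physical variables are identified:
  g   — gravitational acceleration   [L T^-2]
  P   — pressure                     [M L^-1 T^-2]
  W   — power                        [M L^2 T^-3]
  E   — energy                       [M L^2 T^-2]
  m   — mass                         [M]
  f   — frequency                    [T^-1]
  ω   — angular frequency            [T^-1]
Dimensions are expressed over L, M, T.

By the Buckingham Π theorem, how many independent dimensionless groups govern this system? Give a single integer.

Write exponents as rows L,M,T / cols g,P,W,E,m,f,ω:
  L: [ 1 -1  2  2  0  0  0]
  M: [ 0  1  1  1  1  0  0]
  T: [-2 -2 -3 -2  0 -1 -1]
Row reduction gives pivot columns g,P,W; rank = 3
Π count = n − r = 7 − 3 = 4

4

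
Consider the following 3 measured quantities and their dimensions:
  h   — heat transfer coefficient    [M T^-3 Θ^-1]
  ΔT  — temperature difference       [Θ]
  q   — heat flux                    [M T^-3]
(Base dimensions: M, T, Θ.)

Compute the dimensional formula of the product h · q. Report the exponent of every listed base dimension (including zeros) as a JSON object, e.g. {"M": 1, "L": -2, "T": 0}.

{"M": 2, "T": -6, "Θ": -1}

Dimensional matrix (M×T×Θ by h×ΔT×q):
  M: [ 1  0  1]
  T: [-3  0 -3]
  Θ: [-1  1  0]
  [M]: (1)·1+(1)·1 = 2
  [T]: (1)·-3+(1)·-3 = -6
  [Θ]: (1)·-1+(1)·0 = -1
⇒ M^2 T^-6 Θ^-1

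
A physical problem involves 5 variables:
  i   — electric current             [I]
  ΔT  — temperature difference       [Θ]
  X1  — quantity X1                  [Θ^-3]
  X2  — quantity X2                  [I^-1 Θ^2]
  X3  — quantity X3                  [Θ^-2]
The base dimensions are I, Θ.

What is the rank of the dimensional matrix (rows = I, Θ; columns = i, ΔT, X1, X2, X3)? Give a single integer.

2

Write exponents as rows I,Θ / cols i,ΔT,X1,X2,X3:
  I: [ 1  0  0 -1  0]
  Θ: [ 0  1 -3  2 -2]
RREF → pivots at {i,ΔT} ⇒ r = 2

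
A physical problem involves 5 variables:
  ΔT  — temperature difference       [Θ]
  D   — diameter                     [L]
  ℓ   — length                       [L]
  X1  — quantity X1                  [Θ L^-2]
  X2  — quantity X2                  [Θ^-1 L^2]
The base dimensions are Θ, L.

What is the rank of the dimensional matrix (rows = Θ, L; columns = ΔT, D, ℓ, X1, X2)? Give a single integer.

2

Write exponents as rows Θ,L / cols ΔT,D,ℓ,X1,X2:
  Θ: [ 1  0  0  1 -1]
  L: [ 0  1  1 -2  2]
Echelon form has 2 nonzero rows (pivots: ΔT,D)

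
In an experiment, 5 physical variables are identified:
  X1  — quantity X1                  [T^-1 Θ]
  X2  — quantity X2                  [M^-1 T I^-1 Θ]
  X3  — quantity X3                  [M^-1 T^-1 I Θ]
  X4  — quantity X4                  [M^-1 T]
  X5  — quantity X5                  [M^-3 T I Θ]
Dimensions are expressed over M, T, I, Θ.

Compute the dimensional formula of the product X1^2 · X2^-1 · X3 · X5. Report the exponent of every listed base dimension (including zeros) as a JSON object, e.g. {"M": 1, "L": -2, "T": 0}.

{"M": -3, "T": -3, "I": 3, "Θ": 3}

Write exponents as rows M,T,I,Θ / cols X1,X2,X3,X4,X5:
  M: [ 0 -1 -1 -1 -3]
  T: [-1  1 -1  1  1]
  I: [ 0 -1  1  0  1]
  Θ: [ 1  1  1  0  1]
  [M]: (2)·0+(-1)·-1+(1)·-1+(1)·-3 = -3
  [T]: (2)·-1+(-1)·1+(1)·-1+(1)·1 = -3
  [I]: (2)·0+(-1)·-1+(1)·1+(1)·1 = 3
  [Θ]: (2)·1+(-1)·1+(1)·1+(1)·1 = 3
⇒ M^-3 T^-3 I^3 Θ^3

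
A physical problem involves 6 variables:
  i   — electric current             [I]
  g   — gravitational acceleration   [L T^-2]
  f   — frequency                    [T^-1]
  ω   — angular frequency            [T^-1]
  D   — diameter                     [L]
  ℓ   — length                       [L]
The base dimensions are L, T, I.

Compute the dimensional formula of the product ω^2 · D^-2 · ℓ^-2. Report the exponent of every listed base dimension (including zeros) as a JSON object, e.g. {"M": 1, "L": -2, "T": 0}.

Dimensional matrix (L×T×I by i×g×f×ω×D×ℓ):
  L: [ 0  1  0  0  1  1]
  T: [ 0 -2 -1 -1  0  0]
  I: [ 1  0  0  0  0  0]
  [L]: (2)·0+(-2)·1+(-2)·1 = -4
  [T]: (2)·-1+(-2)·0+(-2)·0 = -2
  [I]: (2)·0+(-2)·0+(-2)·0 = 0
⇒ L^-4 T^-2

{"L": -4, "T": -2, "I": 0}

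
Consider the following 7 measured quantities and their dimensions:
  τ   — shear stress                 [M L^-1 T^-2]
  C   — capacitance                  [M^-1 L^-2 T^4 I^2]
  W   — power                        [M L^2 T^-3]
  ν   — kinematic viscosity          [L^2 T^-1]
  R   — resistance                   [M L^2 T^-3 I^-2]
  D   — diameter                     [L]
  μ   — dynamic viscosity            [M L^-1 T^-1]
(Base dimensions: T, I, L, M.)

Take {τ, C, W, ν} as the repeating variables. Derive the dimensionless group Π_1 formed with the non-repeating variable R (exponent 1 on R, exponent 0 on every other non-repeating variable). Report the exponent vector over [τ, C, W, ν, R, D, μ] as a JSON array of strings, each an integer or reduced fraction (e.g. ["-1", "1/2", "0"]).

Dimensional matrix (T×I×L×M by τ×C×W×ν×R×D×μ):
  T: [-2  4 -3 -1 -3  0 -1]
  I: [ 0  2  0  0 -2  0  0]
  L: [-1 -2  2  2  2  1 -1]
  M: [ 1 -1  1  0  1  0  1]
Echelon form has 4 nonzero rows (pivots: τ,C,W,ν)
Repeat: τ,C,W,ν; free: R,D,μ
RREF:
  r0: [   1    0    0    0   -2   -1   -1]
  r1: [   0    1    0    0   -1    0    0]
  r2: [   0    0    1    0    2    1    2]
  r3: [   0    0    0    1   -3   -1   -3]
Fix exponent of R at 1, D at 0, μ at 0; solve each RREF row for its pivot's exponent:
  r0: exp(τ) + (-2)·1 = 0 ⇒ exp(τ) = 2
  r1: exp(C) + (-1)·1 = 0 ⇒ exp(C) = 1
  r2: exp(W) + (2)·1 = 0 ⇒ exp(W) = -2
  r3: exp(ν) + (-3)·1 = 0 ⇒ exp(ν) = 3
Π_1 = τ^2 · C · W^-2 · ν^3 · R

["2", "1", "-2", "3", "1", "0", "0"]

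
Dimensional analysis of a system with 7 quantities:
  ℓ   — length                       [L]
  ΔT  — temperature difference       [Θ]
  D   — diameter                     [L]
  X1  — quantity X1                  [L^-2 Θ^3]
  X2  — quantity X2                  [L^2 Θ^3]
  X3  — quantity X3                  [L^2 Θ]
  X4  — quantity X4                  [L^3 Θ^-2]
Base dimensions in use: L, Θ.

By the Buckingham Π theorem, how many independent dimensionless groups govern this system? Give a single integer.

Exponent matrix [L,Θ] × [ℓ,ΔT,D,X1,X2,X3,X4]:
  L: [ 1  0  1 -2  2  2  3]
  Θ: [ 0  1  0  3  3  1 -2]
Row reduction gives pivot columns ℓ,ΔT; rank = 2
7 vars − rank 2 = 5 Π groups

5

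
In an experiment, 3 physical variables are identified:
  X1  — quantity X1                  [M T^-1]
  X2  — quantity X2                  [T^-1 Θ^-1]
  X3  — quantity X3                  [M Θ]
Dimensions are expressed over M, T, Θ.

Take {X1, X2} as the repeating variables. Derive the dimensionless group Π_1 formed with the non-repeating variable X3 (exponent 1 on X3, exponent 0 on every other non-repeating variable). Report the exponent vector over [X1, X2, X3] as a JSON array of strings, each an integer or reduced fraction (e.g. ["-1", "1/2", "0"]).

Exponent matrix [M,T,Θ] × [X1,X2,X3]:
  M: [ 1  0  1]
  T: [-1 -1  0]
  Θ: [ 0 -1  1]
RREF → pivots at {X1,X2} ⇒ r = 2
Repeat: X1,X2; free: X3
RREF:
  r0: [   1    0    1]
  r1: [   0    1   -1]
  r2: [   0    0    0]
Fix exponent of X3 at 1; solve each RREF row for its pivot's exponent:
  r0: exp(X1) + (1)·1 = 0 ⇒ exp(X1) = -1
  r1: exp(X2) + (-1)·1 = 0 ⇒ exp(X2) = 1
Π_1 = X1^-1 · X2 · X3

["-1", "1", "1"]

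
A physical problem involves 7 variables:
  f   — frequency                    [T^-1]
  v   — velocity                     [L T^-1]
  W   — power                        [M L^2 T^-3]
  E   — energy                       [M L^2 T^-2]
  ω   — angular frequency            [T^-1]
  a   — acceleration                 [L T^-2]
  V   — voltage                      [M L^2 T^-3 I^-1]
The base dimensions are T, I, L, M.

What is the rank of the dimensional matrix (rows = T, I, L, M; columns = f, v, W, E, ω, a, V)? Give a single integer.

4

Dimensional matrix (T×I×L×M by f×v×W×E×ω×a×V):
  T: [-1 -1 -3 -2 -1 -2 -3]
  I: [ 0  0  0  0  0  0 -1]
  L: [ 0  1  2  2  0  1  2]
  M: [ 0  0  1  1  0  0  1]
Row reduction gives pivot columns f,v,W,V; rank = 4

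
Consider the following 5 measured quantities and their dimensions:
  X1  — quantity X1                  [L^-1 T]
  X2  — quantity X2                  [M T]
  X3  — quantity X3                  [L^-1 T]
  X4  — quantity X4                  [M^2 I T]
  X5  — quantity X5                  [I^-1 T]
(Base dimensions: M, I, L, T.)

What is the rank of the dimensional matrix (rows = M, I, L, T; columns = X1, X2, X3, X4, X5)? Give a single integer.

3

Exponent matrix [M,I,L,T] × [X1,X2,X3,X4,X5]:
  M: [ 0  1  0  2  0]
  I: [ 0  0  0  1 -1]
  L: [-1  0 -1  0  0]
  T: [ 1  1  1  1  1]
RREF → pivots at {X1,X2,X4} ⇒ r = 3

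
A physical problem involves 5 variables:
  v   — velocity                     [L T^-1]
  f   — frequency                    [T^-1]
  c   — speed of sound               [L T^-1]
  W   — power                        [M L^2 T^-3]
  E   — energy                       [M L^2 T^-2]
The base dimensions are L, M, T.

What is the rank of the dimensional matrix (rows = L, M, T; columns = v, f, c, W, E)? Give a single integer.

Dimensional matrix (L×M×T by v×f×c×W×E):
  L: [ 1  0  1  2  2]
  M: [ 0  0  0  1  1]
  T: [-1 -1 -1 -3 -2]
Echelon form has 3 nonzero rows (pivots: v,f,W)

3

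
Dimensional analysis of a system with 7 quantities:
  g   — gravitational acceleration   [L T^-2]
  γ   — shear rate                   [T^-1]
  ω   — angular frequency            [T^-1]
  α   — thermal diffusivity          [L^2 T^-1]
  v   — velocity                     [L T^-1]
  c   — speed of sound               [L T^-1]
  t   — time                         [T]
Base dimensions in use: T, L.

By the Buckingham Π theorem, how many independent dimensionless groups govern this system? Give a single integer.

5

Write exponents as rows T,L / cols g,γ,ω,α,v,c,t:
  T: [-2 -1 -1 -1 -1 -1  1]
  L: [ 1  0  0  2  1  1  0]
Row reduction gives pivot columns g,γ; rank = 2
7 vars − rank 2 = 5 Π groups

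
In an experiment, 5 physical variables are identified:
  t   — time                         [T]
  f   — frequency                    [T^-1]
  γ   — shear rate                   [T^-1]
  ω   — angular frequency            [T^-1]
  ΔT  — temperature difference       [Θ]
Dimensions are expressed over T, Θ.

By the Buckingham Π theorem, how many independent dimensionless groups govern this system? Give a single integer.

Write exponents as rows T,Θ / cols t,f,γ,ω,ΔT:
  T: [ 1 -1 -1 -1  0]
  Θ: [ 0  0  0  0  1]
RREF → pivots at {t,ΔT} ⇒ r = 2
5 vars − rank 2 = 3 Π groups

3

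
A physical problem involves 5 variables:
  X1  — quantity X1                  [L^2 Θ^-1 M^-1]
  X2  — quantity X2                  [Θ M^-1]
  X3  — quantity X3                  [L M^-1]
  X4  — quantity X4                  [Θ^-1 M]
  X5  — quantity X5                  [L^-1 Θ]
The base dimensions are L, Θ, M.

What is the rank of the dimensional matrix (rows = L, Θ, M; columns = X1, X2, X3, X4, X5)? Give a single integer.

2

Exponent matrix [L,Θ,M] × [X1,X2,X3,X4,X5]:
  L: [ 2  0  1  0 -1]
  Θ: [-1  1  0 -1  1]
  M: [-1 -1 -1  1  0]
Row reduction gives pivot columns X1,X2; rank = 2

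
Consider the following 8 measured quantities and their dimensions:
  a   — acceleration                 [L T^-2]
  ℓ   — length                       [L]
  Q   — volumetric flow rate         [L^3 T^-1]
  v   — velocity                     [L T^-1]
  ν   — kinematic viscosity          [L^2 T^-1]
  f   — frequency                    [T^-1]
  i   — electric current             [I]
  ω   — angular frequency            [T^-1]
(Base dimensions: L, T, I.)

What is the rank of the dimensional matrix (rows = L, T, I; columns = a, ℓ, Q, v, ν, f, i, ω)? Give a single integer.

Write exponents as rows L,T,I / cols a,ℓ,Q,v,ν,f,i,ω:
  L: [ 1  1  3  1  2  0  0  0]
  T: [-2  0 -1 -1 -1 -1  0 -1]
  I: [ 0  0  0  0  0  0  1  0]
RREF → pivots at {a,ℓ,i} ⇒ r = 3

3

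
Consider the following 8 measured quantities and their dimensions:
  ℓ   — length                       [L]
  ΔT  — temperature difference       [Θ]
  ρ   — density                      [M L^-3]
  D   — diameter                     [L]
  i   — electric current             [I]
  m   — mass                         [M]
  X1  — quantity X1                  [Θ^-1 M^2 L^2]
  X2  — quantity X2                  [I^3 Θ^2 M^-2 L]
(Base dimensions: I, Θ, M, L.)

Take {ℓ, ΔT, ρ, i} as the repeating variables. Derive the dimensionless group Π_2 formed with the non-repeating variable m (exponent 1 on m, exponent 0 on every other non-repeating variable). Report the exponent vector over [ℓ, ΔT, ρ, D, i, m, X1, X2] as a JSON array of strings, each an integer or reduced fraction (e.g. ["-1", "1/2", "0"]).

Write exponents as rows I,Θ,M,L / cols ℓ,ΔT,ρ,D,i,m,X1,X2:
  I: [ 0  0  0  0  1  0  0  3]
  Θ: [ 0  1  0  0  0  0 -1  2]
  M: [ 0  0  1  0  0  1  2 -2]
  L: [ 1  0 -3  1  0  0  2  1]
RREF → pivots at {ℓ,ΔT,ρ,i} ⇒ r = 4
Pivot set = {ℓ,ΔT,ρ,i}, free = {D,m,X1,X2}
RREF:
  r0: [   1    0    0    1    0    3    8   -5]
  r1: [   0    1    0    0    0    0   -1    2]
  r2: [   0    0    1    0    0    1    2   -2]
  r3: [   0    0    0    0    1    0    0    3]
Fix exponent of m at 1, D at 0, X1 at 0, X2 at 0; solve each RREF row for its pivot's exponent:
  r0: exp(ℓ) + (3)·1 = 0 ⇒ exp(ℓ) = -3
  r1: exp(ΔT) + (0)·1 = 0 ⇒ exp(ΔT) = 0
  r2: exp(ρ) + (1)·1 = 0 ⇒ exp(ρ) = -1
  r3: exp(i) + (0)·1 = 0 ⇒ exp(i) = 0
Π_2 = ℓ^-3 · ρ^-1 · m

["-3", "0", "-1", "0", "0", "1", "0", "0"]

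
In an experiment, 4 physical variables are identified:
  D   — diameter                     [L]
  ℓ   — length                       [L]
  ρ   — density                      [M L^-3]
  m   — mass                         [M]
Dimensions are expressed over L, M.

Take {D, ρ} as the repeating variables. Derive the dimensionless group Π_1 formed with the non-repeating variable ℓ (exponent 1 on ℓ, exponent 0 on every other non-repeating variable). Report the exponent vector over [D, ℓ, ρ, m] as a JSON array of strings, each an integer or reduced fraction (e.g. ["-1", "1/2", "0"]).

["-1", "1", "0", "0"]

Write exponents as rows L,M / cols D,ℓ,ρ,m:
  L: [ 1  1 -3  0]
  M: [ 0  0  1  1]
Echelon form has 2 nonzero rows (pivots: D,ρ)
Pivot set = {D,ρ}, free = {ℓ,m}
RREF:
  r0: [   1    1    0    3]
  r1: [   0    0    1    1]
Fix exponent of ℓ at 1, m at 0; solve each RREF row for its pivot's exponent:
  r0: exp(D) + (1)·1 = 0 ⇒ exp(D) = -1
  r1: exp(ρ) + (0)·1 = 0 ⇒ exp(ρ) = 0
Π_1 = D^-1 · ℓ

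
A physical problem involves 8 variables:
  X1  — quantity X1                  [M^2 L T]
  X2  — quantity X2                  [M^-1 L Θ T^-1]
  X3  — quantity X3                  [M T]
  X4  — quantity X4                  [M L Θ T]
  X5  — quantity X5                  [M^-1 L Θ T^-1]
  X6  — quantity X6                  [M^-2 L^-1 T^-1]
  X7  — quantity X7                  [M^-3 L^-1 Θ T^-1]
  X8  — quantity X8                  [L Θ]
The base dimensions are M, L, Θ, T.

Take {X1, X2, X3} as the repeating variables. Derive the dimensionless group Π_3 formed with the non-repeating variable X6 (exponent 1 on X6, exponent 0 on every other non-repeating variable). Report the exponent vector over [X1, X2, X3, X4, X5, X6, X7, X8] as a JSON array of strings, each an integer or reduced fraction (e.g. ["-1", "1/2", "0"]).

Exponent matrix [M,L,Θ,T] × [X1,X2,X3,X4,X5,X6,X7,X8]:
  M: [ 2 -1  1  1 -1 -2 -3  0]
  L: [ 1  1  0  1  1 -1 -1  1]
  Θ: [ 0  1  0  1  1  0  1  1]
  T: [ 1 -1  1  1 -1 -1 -1  0]
RREF → pivots at {X1,X2,X3} ⇒ r = 3
Repeat: X1,X2,X3; free: X4,X5,X6,X7,X8
RREF:
  r0: [   1    0    0    0    0   -1   -2    0]
  r1: [   0    1    0    1    1    0    1    1]
  r2: [   0    0    1    2    0    0    2    1]
  r3: [   0    0    0    0    0    0    0    0]
Fix exponent of X6 at 1, X4 at 0, X5 at 0, X7 at 0, X8 at 0; solve each RREF row for its pivot's exponent:
  r0: exp(X1) + (-1)·1 = 0 ⇒ exp(X1) = 1
  r1: exp(X2) + (0)·1 = 0 ⇒ exp(X2) = 0
  r2: exp(X3) + (0)·1 = 0 ⇒ exp(X3) = 0
Π_3 = X1 · X6

["1", "0", "0", "0", "0", "1", "0", "0"]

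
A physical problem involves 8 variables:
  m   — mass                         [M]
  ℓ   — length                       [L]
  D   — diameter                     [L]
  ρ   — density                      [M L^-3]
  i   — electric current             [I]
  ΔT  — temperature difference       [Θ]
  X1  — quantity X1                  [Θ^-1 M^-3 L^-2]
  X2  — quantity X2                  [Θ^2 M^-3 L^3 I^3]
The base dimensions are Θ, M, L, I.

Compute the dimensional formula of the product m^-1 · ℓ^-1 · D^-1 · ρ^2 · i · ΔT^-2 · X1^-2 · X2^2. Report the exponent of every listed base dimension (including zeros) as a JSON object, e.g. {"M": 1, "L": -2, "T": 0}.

Write exponents as rows Θ,M,L,I / cols m,ℓ,D,ρ,i,ΔT,X1,X2:
  Θ: [ 0  0  0  0  0  1 -1  2]
  M: [ 1  0  0  1  0  0 -3 -3]
  L: [ 0  1  1 -3  0  0 -2  3]
  I: [ 0  0  0  0  1  0  0  3]
  [Θ]: (-1)·0+(-1)·0+(-1)·0+(2)·0+(1)·0+(-2)·1+(-2)·-1+(2)·2 = 4
  [M]: (-1)·1+(-1)·0+(-1)·0+(2)·1+(1)·0+(-2)·0+(-2)·-3+(2)·-3 = 1
  [L]: (-1)·0+(-1)·1+(-1)·1+(2)·-3+(1)·0+(-2)·0+(-2)·-2+(2)·3 = 2
  [I]: (-1)·0+(-1)·0+(-1)·0+(2)·0+(1)·1+(-2)·0+(-2)·0+(2)·3 = 7
⇒ Θ^4 M L^2 I^7

{"Θ": 4, "M": 1, "L": 2, "I": 7}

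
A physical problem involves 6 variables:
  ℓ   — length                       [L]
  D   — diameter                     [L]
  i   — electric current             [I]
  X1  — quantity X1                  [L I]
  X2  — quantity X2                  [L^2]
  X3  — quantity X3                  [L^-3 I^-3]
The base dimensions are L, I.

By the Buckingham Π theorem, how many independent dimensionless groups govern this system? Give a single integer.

Exponent matrix [L,I] × [ℓ,D,i,X1,X2,X3]:
  L: [ 1  1  0  1  2 -3]
  I: [ 0  0  1  1  0 -3]
RREF → pivots at {ℓ,i} ⇒ r = 2
Π count = n − r = 6 − 2 = 4

4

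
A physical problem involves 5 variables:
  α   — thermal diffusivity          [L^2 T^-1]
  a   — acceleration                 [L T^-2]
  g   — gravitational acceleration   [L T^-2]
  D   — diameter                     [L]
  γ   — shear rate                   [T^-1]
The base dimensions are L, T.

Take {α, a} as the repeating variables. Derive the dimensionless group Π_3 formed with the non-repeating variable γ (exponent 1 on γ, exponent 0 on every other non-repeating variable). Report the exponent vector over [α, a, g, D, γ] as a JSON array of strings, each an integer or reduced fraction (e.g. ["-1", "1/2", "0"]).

Write exponents as rows L,T / cols α,a,g,D,γ:
  L: [ 2  1  1  1  0]
  T: [-1 -2 -2  0 -1]
Echelon form has 2 nonzero rows (pivots: α,a)
Repeat: α,a; free: g,D,γ
RREF:
  r0: [   1    0    0  2/3 -1/3]
  r1: [   0    1    1 -1/3  2/3]
Fix exponent of γ at 1, g at 0, D at 0; solve each RREF row for its pivot's exponent:
  r0: exp(α) + (-1/3)·1 = 0 ⇒ exp(α) = 1/3
  r1: exp(a) + (2/3)·1 = 0 ⇒ exp(a) = -2/3
Π_3 = α^(1/3) · a^(-2/3) · γ

["1/3", "-2/3", "0", "0", "1"]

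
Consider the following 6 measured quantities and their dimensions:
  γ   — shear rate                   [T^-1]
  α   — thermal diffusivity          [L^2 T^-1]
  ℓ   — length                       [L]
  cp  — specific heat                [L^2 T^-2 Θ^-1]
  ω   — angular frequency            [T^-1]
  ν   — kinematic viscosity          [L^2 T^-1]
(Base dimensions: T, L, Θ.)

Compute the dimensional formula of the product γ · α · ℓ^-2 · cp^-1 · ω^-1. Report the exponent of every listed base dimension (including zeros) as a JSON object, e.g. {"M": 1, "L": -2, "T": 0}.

Exponent matrix [T,L,Θ] × [γ,α,ℓ,cp,ω,ν]:
  T: [-1 -1  0 -2 -1 -1]
  L: [ 0  2  1  2  0  2]
  Θ: [ 0  0  0 -1  0  0]
  [T]: (1)·-1+(1)·-1+(-2)·0+(-1)·-2+(-1)·-1 = 1
  [L]: (1)·0+(1)·2+(-2)·1+(-1)·2+(-1)·0 = -2
  [Θ]: (1)·0+(1)·0+(-2)·0+(-1)·-1+(-1)·0 = 1
⇒ T L^-2 Θ

{"T": 1, "L": -2, "Θ": 1}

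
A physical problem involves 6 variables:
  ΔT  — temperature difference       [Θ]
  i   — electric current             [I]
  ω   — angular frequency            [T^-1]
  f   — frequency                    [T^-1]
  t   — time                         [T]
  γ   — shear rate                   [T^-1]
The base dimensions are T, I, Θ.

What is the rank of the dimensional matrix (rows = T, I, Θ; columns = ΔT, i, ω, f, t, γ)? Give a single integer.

3

Exponent matrix [T,I,Θ] × [ΔT,i,ω,f,t,γ]:
  T: [ 0  0 -1 -1  1 -1]
  I: [ 0  1  0  0  0  0]
  Θ: [ 1  0  0  0  0  0]
Echelon form has 3 nonzero rows (pivots: ΔT,i,ω)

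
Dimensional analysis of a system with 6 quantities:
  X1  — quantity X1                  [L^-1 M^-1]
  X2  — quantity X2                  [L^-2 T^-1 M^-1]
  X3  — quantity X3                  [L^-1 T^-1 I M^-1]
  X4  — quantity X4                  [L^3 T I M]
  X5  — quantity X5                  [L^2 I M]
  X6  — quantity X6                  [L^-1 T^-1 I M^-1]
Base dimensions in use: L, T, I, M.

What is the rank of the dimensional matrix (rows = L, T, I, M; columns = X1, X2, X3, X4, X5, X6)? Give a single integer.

3

Exponent matrix [L,T,I,M] × [X1,X2,X3,X4,X5,X6]:
  L: [-1 -2 -1  3  2 -1]
  T: [ 0 -1 -1  1  0 -1]
  I: [ 0  0  1  1  1  1]
  M: [-1 -1 -1  1  1 -1]
Row reduction gives pivot columns X1,X2,X3; rank = 3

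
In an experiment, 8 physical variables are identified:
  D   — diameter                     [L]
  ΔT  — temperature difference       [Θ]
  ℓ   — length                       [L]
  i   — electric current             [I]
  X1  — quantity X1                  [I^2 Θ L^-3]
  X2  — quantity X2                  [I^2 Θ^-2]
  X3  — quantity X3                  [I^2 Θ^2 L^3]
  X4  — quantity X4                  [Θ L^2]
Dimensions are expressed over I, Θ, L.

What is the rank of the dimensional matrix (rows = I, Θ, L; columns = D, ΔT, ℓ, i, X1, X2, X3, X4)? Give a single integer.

3

Write exponents as rows I,Θ,L / cols D,ΔT,ℓ,i,X1,X2,X3,X4:
  I: [ 0  0  0  1  2  2  2  0]
  Θ: [ 0  1  0  0  1 -2  2  1]
  L: [ 1  0  1  0 -3  0  3  2]
RREF → pivots at {D,ΔT,i} ⇒ r = 3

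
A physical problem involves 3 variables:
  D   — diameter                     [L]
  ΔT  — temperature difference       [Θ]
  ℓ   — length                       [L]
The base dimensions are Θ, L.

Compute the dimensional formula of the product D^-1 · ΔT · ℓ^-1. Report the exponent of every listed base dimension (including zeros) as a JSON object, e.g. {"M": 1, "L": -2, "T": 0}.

Dimensional matrix (Θ×L by D×ΔT×ℓ):
  Θ: [ 0  1  0]
  L: [ 1  0  1]
  [Θ]: (-1)·0+(1)·1+(-1)·0 = 1
  [L]: (-1)·1+(1)·0+(-1)·1 = -2
⇒ Θ L^-2

{"Θ": 1, "L": -2}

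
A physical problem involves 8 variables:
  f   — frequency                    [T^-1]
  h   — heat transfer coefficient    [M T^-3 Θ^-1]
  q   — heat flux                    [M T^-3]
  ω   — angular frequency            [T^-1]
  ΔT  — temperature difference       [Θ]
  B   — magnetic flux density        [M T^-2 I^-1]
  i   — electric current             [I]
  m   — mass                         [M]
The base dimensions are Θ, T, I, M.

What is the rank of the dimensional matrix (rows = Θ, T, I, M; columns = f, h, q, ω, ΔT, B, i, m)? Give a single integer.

4

Dimensional matrix (Θ×T×I×M by f×h×q×ω×ΔT×B×i×m):
  Θ: [ 0 -1  0  0  1  0  0  0]
  T: [-1 -3 -3 -1  0 -2  0  0]
  I: [ 0  0  0  0  0 -1  1  0]
  M: [ 0  1  1  0  0  1  0  1]
RREF → pivots at {f,h,q,B} ⇒ r = 4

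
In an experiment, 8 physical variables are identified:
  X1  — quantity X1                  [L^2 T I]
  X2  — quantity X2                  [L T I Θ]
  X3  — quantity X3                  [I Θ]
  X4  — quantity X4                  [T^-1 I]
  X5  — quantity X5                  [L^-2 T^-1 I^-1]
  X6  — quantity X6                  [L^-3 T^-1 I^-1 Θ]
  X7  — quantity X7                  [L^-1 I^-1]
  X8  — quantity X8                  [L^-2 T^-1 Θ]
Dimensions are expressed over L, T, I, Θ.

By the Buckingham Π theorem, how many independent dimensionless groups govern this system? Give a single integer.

5

Dimensional matrix (L×T×I×Θ by X1×X2×X3×X4×X5×X6×X7×X8):
  L: [ 2  1  0  0 -2 -3 -1 -2]
  T: [ 1  1  0 -1 -1 -1  0 -1]
  I: [ 1  1  1  1 -1 -1 -1  0]
  Θ: [ 0  1  1  0  0  1  0  1]
Echelon form has 3 nonzero rows (pivots: X1,X2,X3)
n=8, r=3 ⇒ 5 dimensionless groups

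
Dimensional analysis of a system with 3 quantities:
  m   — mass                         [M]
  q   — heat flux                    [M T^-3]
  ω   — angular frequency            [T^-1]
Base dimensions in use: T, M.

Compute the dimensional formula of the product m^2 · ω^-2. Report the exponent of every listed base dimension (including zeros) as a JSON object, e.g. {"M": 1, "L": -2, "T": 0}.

{"T": 2, "M": 2}

Write exponents as rows T,M / cols m,q,ω:
  T: [ 0 -3 -1]
  M: [ 1  1  0]
  [T]: (2)·0+(-2)·-1 = 2
  [M]: (2)·1+(-2)·0 = 2
⇒ T^2 M^2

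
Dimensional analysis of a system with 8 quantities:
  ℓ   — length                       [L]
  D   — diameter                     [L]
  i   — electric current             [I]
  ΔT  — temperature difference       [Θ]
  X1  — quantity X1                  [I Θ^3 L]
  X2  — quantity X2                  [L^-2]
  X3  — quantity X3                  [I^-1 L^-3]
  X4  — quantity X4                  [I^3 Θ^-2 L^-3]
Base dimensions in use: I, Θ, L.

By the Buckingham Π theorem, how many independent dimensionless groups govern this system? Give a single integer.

5

Write exponents as rows I,Θ,L / cols ℓ,D,i,ΔT,X1,X2,X3,X4:
  I: [ 0  0  1  0  1  0 -1  3]
  Θ: [ 0  0  0  1  3  0  0 -2]
  L: [ 1  1  0  0  1 -2 -3 -3]
Echelon form has 3 nonzero rows (pivots: ℓ,i,ΔT)
8 vars − rank 3 = 5 Π groups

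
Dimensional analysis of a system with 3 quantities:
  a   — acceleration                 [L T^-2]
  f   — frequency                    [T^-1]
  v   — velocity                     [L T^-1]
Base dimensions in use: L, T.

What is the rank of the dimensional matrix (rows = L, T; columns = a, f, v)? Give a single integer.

Write exponents as rows L,T / cols a,f,v:
  L: [ 1  0  1]
  T: [-2 -1 -1]
Row reduction gives pivot columns a,f; rank = 2

2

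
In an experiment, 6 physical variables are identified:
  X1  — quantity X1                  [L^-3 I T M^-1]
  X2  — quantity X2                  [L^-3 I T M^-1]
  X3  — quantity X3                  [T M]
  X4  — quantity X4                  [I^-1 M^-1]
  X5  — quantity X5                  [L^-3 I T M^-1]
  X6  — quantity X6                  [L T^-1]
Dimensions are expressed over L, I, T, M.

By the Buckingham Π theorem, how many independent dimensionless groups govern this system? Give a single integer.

Dimensional matrix (L×I×T×M by X1×X2×X3×X4×X5×X6):
  L: [-3 -3  0  0 -3  1]
  I: [ 1  1  0 -1  1  0]
  T: [ 1  1  1  0  1 -1]
  M: [-1 -1  1 -1 -1  0]
Row reduction gives pivot columns X1,X3,X4; rank = 3
6 vars − rank 3 = 3 Π groups

3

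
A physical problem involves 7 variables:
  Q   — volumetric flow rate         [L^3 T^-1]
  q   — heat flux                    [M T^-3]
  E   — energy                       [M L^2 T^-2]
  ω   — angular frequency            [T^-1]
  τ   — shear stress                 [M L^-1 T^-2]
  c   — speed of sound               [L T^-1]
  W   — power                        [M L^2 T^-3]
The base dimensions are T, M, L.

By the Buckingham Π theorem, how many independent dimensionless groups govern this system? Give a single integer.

Dimensional matrix (T×M×L by Q×q×E×ω×τ×c×W):
  T: [-1 -3 -2 -1 -2 -1 -3]
  M: [ 0  1  1  0  1  0  1]
  L: [ 3  0  2  0 -1  1  2]
RREF → pivots at {Q,q,E} ⇒ r = 3
n=7, r=3 ⇒ 4 dimensionless groups

4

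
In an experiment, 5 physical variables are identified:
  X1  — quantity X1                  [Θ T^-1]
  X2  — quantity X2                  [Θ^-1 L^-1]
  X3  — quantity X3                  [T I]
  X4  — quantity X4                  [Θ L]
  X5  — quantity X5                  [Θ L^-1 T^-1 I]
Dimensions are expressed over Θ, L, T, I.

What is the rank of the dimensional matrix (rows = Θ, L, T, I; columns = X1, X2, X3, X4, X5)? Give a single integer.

Exponent matrix [Θ,L,T,I] × [X1,X2,X3,X4,X5]:
  Θ: [ 1 -1  0  1  1]
  L: [ 0 -1  0  1 -1]
  T: [-1  0  1  0 -1]
  I: [ 0  0  1  0  1]
Echelon form has 3 nonzero rows (pivots: X1,X2,X3)

3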